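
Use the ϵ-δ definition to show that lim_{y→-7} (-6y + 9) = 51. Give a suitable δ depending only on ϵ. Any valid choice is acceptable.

δ = ϵ/6

Suppose ϵ > 0. We need δ > 0 so that 0 < |y + 7| < δ implies |(-6y + 9) − 51| < ϵ.
|(-6y + 9) − 51| = |-6y - 42| = 6|y + 7|.
So 6|y + 7| < ϵ exactly when |y + 7| < ϵ/6.
Choosing δ = ϵ/6 gives |(-6y + 9) − 51| = 6|y + 7| < ϵ whenever |y + 7| < δ.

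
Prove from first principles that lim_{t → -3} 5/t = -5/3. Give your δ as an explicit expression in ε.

Let ε > 0. We seek δ > 0 such that 0 < |t + 3| < δ implies |5/t + 5/3| < ε.
|5/t + 5/3| = 5·|-3 − t|/(3·|t|) = 5|t + 3|/(3|t|).
Require δ ≤ 3/2 so that |t| > 3 − 3/2 = 3/2, hence 3|t| > 9/2.
Then |5/t + 5/3| < 5|t + 3|/(9/2), which is < ε when |t + 3| < (9/10)ε.
Take δ = min(3/2, (9/10)ε). Then 0 < |t + 3| < δ gives both |t + 3| < 3/2 and |t + 3| < (9/10)ε, so |5/t + 5/3| < ε.

δ = min(3/2, (9/10)ε)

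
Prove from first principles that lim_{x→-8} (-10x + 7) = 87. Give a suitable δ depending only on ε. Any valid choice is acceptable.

δ = ε/10

Let ε > 0. We need δ > 0 so that 0 < |x + 8| < δ implies |(-10x + 7) − 87| < ε.
|(-10x + 7) − 87| = |-10x - 80| = 10|x + 8|.
Thus it suffices that |x + 8| < ε/10.
Choosing δ = ε/10 gives |(-10x + 7) − 87| = 10|x + 8| < ε whenever |x + 8| < δ.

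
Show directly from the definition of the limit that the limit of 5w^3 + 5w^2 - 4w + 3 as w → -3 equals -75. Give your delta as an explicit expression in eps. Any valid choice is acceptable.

Fix eps > 0. We want delta > 0 such that 0 < |w + 3| < delta implies |(5w^3 + 5w^2 - 4w + 3) + 75| < eps.
(5w^3 + 5w^2 - 4w + 3) + 75 = 5w^3 + 5w^2 - 4w + 78 = (w + 3)(5w^2 - 10w + 26).
So |(5w^3 + 5w^2 - 4w + 3) + 75| = |w + 3|·|5w^2 - 10w + 26|.
Assume first that |w + 3| < 1, so |w| < 4. Then |5w^2 - 10w + 26| ≤ 5·4^2 + 10·4 + 26 = 146.
Hence |(5w^3 + 5w^2 - 4w + 3) + 75| ≤ 146|w + 3| < eps provided |w + 3| < eps/146.
Take delta = min(1, eps/146). Then 0 < |w + 3| < delta gives both |w + 3| < 1 and |w + 3| < eps/146, so |(5w^3 + 5w^2 - 4w + 3) + 75| < eps.

delta = min(1, eps/146)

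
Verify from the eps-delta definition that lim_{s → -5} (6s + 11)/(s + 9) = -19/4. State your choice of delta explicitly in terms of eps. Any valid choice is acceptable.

delta = min(2, (8/43)eps)

Fix eps > 0. We want delta > 0 with 0 < |s + 5| < delta ⇒ |(6s + 11)/(s + 9) + 19/4| < eps.
Combining over a common denominator, (6s + 11)/(s + 9) + 19/4 = [(6s + 11)·4 − (-19)·(s + 9)] / [4·(s + 9)] = 43(s + 5) / (4(s + 9)).
So |(6s + 11)/(s + 9) + 19/4| = 43|s + 5| / (4·|s + 9|).
Restrict delta ≤ 2. Then |s + 5| < 2 gives |s + 9| = |(s + 5) + 4| ≥ 4 − 2 = 2.
Hence |(6s + 11)/(s + 9) + 19/4| < 43|s + 5|/(4·2) = (43/8)|s + 5|, which is < eps once |s + 5| < (8/43)eps.
Take delta = min(2, (8/43)eps). Then 0 < |s + 5| < delta forces both bounds, so |(6s + 11)/(s + 9) + 19/4| < eps.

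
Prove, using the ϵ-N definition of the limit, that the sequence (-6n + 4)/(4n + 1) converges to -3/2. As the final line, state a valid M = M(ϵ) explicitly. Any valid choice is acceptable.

M = (11/8)/ϵ

Let ϵ > 0 be given. For n ≥ 1, |(-6n + 4)/(4n + 1) + 3/2| = |22|/(4(4n + 1)) = 22/(4(4n + 1)).
Since 4n + 1 ≥ 4n for n ≥ 1, this is ≤ 22/(4·4n) = (11/8)/n.
So |(-6n + 4)/(4n + 1) + 3/2| < ϵ whenever n > (11/8)/ϵ.
Take M = (11/8)/ϵ. If n > M then |(-6n + 4)/(4n + 1) + 3/2| ≤ (11/8)/n < ϵ.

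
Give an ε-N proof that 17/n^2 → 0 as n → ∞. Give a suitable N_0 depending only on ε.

N_0 = (17/ε)^{1/2}

Let ε > 0 be given. For n ≥ 1, |17/n^2 − 0| = 17/n^2.
17/n^2 < ε ⇔ n^2 > 17/ε ⇔ n > (17/ε)^{1/2}.
Take N_0 = (17/ε)^{1/2}. Then n > N_0 implies 17/n^2 < ε.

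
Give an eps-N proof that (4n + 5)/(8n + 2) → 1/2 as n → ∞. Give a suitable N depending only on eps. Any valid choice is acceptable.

N = (1/2)/eps

Suppose eps > 0. For n ≥ 1, |(4n + 5)/(8n + 2) − (1/2)| = |32|/(8(8n + 2)) = 32/(8(8n + 2)).
Since 8n + 2 ≥ 8n for n ≥ 1, this is ≤ 32/(8·8n) = (1/2)/n.
So |(4n + 5)/(8n + 2) − (1/2)| < eps whenever n > (1/2)/eps.
Take N = (1/2)/eps. If n > N then |(4n + 5)/(8n + 2) − (1/2)| ≤ (1/2)/n < eps.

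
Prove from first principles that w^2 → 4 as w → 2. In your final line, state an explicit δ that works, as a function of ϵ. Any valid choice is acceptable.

Suppose ϵ > 0. We seek δ > 0 with 0 < |w − 2| < δ ⇒ |w^2 − 4| < ϵ.
Factor: w^2 − 4 = (w − 2)(w + 2), so |w^2 − 4| = |w − 2|·|w + 2|.
Impose δ ≤ 2 so that |w| < 4; then |w + 2| ≤ 6.
Hence |w^2 − 4| ≤ 6|w − 2|, which is < ϵ once |w − 2| < ϵ/6.
Take δ = min(2, ϵ/6). If 0 < |w − 2| < δ then both bounds hold and |w^2 − 4| ≤ 6|w − 2| < 6·(ϵ/6) = ϵ.

δ = min(2, ϵ/6)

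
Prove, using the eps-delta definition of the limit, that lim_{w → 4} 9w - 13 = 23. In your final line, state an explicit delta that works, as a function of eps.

Let eps > 0 be given. We need delta > 0 so that 0 < |w − 4| < delta implies |(9w - 13) − 23| < eps.
Since (9w - 13) − 23 = 9(w − 4), we have |(9w - 13) − 23| = 9|w − 4|.
Thus it suffices that |w − 4| < eps/9.
Choosing delta = eps/9 gives |(9w - 13) − 23| = 9|w − 4| < eps whenever |w − 4| < delta.

delta = eps/9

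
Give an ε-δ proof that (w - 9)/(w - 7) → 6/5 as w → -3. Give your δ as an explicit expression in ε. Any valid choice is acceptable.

Suppose ε > 0. We want δ > 0 with 0 < |w + 3| < δ ⇒ |(w - 9)/(w - 7) − (6/5)| < ε.
Combining over a common denominator, (w - 9)/(w - 7) − (6/5) = [(w - 9)·(-10) − (-12)·(w - 7)] / [(-10)·(w - 7)] = 2(w + 3) / ((-10)(w - 7)).
So |(w - 9)/(w - 7) − (6/5)| = 2|w + 3| / (10·|w − 7|).
Require δ ≤ 5, so |w − 7| ≥ |-10| − |w + 3| > 10 − 5 = 5.
Hence |(w - 9)/(w - 7) − (6/5)| < 2|w + 3|/(10·5) = (1/25)|w + 3|, which is < ε once |w + 3| < 25ε.
Take δ = min(5, 25ε). Then 0 < |w + 3| < δ forces both bounds, so |(w - 9)/(w - 7) − (6/5)| < ε.

δ = min(5, 25ε)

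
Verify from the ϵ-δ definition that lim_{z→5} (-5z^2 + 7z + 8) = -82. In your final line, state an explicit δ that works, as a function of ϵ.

δ = min(2, ϵ/53)

Let ϵ > 0 be given. We want δ > 0 such that 0 < |z − 5| < δ implies |(-5z^2 + 7z + 8) + 82| < ϵ.
(-5z^2 + 7z + 8) + 82 = -5z^2 + 7z + 90 = (z − 5)(-5z - 18).
So |(-5z^2 + 7z + 8) + 82| = |z − 5|·|-5z - 18|.
Require δ ≤ 2. Then |z − 5| < 2 gives |z| < 7, and by the triangle inequality |-5z - 18| ≤ 5·7 + 18 = 53.
Hence |(-5z^2 + 7z + 8) + 82| ≤ 53|z − 5| < ϵ provided |z − 5| < ϵ/53.
Take δ = min(2, ϵ/53). Then 0 < |z − 5| < δ gives both |z − 5| < 2 and |z − 5| < ϵ/53, so |(-5z^2 + 7z + 8) + 82| < ϵ.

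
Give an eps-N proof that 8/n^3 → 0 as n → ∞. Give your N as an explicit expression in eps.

N = (8/eps)^{1/3}

Let eps > 0 be given. For n ≥ 1, |8/n^3 − 0| = 8/n^3.
8/n^3 < eps ⇔ n^3 > 8/eps ⇔ n > (8/eps)^{1/3}.
Take N = (8/eps)^{1/3}. Then n > N implies 8/n^3 < eps.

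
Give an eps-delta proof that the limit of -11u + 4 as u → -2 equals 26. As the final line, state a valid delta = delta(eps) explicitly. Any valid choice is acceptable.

Let eps > 0. We need delta > 0 so that 0 < |u + 2| < delta implies |(-11u + 4) − 26| < eps.
Since (-11u + 4) − 26 = -11(u + 2), we have |(-11u + 4) − 26| = 11|u + 2|.
Thus it suffices that |u + 2| < eps/11.
Take delta = eps/11. If 0 < |u + 2| < delta then |(-11u + 4) − 26| = 11|u + 2| < 11·(eps/11) = eps.

delta = eps/11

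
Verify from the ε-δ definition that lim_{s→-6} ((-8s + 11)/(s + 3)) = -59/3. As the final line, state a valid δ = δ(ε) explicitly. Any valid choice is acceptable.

δ = min(3/2, (9/70)ε)

Fix ε > 0. We want δ > 0 with 0 < |s + 6| < δ ⇒ |(-8s + 11)/(s + 3) + 59/3| < ε.
Combining over a common denominator, (-8s + 11)/(s + 3) + 59/3 = [(-8s + 11)·(-3) − 59·(s + 3)] / [(-3)·(s + 3)] = -35(s + 6) / ((-3)(s + 3)).
So |(-8s + 11)/(s + 3) + 59/3| = 35|s + 6| / (3·|s + 3|).
Require δ ≤ 3/2, so |s + 3| ≥ |-3| − |s + 6| > 3 − 3/2 = 3/2.
Hence |(-8s + 11)/(s + 3) + 59/3| < 35|s + 6|/(3·(3/2)) = (70/9)|s + 6|, which is < ε once |s + 6| < (9/70)ε.
Take δ = min(3/2, (9/70)ε). Then 0 < |s + 6| < δ forces both bounds, so |(-8s + 11)/(s + 3) + 59/3| < ε.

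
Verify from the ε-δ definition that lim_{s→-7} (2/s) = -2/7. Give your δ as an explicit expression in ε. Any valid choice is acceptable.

Fix ε > 0. We seek δ > 0 such that 0 < |s + 7| < δ implies |2/s + 2/7| < ε.
|2/s + 2/7| = 2·|-7 − s|/(7·|s|) = 2|s + 7|/(7|s|).
Restrict δ ≤ 7/2. Then |s + 7| < 7/2 gives |s| > 7/2, so 7|s| > 49/2.
Then |2/s + 2/7| < 2|s + 7|/(49/2), which is < ε when |s + 7| < (49/4)ε.
Take δ = min(7/2, (49/4)ε). Then 0 < |s + 7| < δ gives both |s + 7| < 7/2 and |s + 7| < (49/4)ε, so |2/s + 2/7| < ε.

δ = min(7/2, (49/4)ε)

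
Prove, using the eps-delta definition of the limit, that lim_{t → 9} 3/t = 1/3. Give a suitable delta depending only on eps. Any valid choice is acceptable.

delta = min(9/2, (27/2)eps)

Let eps > 0 be given. We seek delta > 0 such that 0 < |t − 9| < delta implies |3/t − (1/3)| < eps.
|3/t − (1/3)| = 3·|9 − t|/(9·|t|) = 3|t − 9|/(9|t|).
Restrict delta ≤ 9/2. Then |t − 9| < 9/2 gives |t| > 9/2, so 9|t| > 81/2.
Then |3/t − (1/3)| < 3|t − 9|/(81/2), which is < eps when |t − 9| < (27/2)eps.
Take delta = min(9/2, (27/2)eps). Then 0 < |t − 9| < delta gives both |t − 9| < 9/2 and |t − 9| < (27/2)eps, so |3/t − (1/3)| < eps.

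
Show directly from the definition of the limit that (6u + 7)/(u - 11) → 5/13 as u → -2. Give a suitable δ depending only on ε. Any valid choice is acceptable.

Let ε > 0. We want δ > 0 with 0 < |u + 2| < δ ⇒ |(6u + 7)/(u - 11) − (5/13)| < ε.
Combining over a common denominator, (6u + 7)/(u - 11) − (5/13) = [(6u + 7)·(-13) − (-5)·(u - 11)] / [(-13)·(u - 11)] = -73(u + 2) / ((-13)(u - 11)).
So |(6u + 7)/(u - 11) − (5/13)| = 73|u + 2| / (13·|u − 11|).
Require δ ≤ 13/2, so |u − 11| ≥ |-13| − |u + 2| > 13 − 13/2 = 13/2.
Hence |(6u + 7)/(u - 11) − (5/13)| < 73|u + 2|/(13·(13/2)) = (146/169)|u + 2|, which is < ε once |u + 2| < (169/146)ε.
Take δ = min(13/2, (169/146)ε). Then 0 < |u + 2| < δ forces both bounds, so |(6u + 7)/(u - 11) − (5/13)| < ε.

δ = min(13/2, (169/146)ε)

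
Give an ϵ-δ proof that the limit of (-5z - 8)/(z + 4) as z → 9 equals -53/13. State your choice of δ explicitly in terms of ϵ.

Let ϵ > 0. We want δ > 0 with 0 < |z − 9| < δ ⇒ |(-5z - 8)/(z + 4) + 53/13| < ϵ.
Combining over a common denominator, (-5z - 8)/(z + 4) + 53/13 = [(-5z - 8)·13 − (-53)·(z + 4)] / [13·(z + 4)] = -12(z − 9) / (13(z + 4)).
So |(-5z - 8)/(z + 4) + 53/13| = 12|z − 9| / (13·|z + 4|).
Require δ ≤ 13/2, so |z + 4| ≥ |13| − |z − 9| > 13 − 13/2 = 13/2.
Hence |(-5z - 8)/(z + 4) + 53/13| < 12|z − 9|/(13·(13/2)) = (24/169)|z − 9|, which is < ϵ once |z − 9| < (169/24)ϵ.
Take δ = min(13/2, (169/24)ϵ). Then 0 < |z − 9| < δ forces both bounds, so |(-5z - 8)/(z + 4) + 53/13| < ϵ.

δ = min(13/2, (169/24)ϵ)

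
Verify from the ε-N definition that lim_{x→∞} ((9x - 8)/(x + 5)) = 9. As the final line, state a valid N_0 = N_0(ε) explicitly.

Let ε > 0. We seek N_0 > 0 such that x > N_0 implies |(9x - 8)/(x + 5) − 9| < ε.
(9x - 8)/(x + 5) − 9 = ((9x - 8) − 9(x + 5)) / ((x + 5)) = -53/((x + 5)).
For x > 0 we have x + 5 > x, so |(9x - 8)/(x + 5) − 9| = 53/((x + 5)) < 53/(x) = 53/x.
Thus |(9x - 8)/(x + 5) − 9| < ε whenever x > 53/ε.
Take N_0 = 53/ε. If x > N_0 then |(9x - 8)/(x + 5) − 9| < 53/x < ε.

N_0 = 53/ε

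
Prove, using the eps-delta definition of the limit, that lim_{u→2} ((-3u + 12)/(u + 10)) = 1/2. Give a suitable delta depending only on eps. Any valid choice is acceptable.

delta = min(6, (12/7)eps)

Let eps > 0 be given. We want delta > 0 with 0 < |u − 2| < delta ⇒ |(-3u + 12)/(u + 10) − (1/2)| < eps.
Combining over a common denominator, (-3u + 12)/(u + 10) − (1/2) = [(-3u + 12)·12 − 6·(u + 10)] / [12·(u + 10)] = -42(u − 2) / (12(u + 10)).
So |(-3u + 12)/(u + 10) − (1/2)| = 42|u − 2| / (12·|u + 10|).
Require delta ≤ 6, so |u + 10| ≥ |12| − |u − 2| > 12 − 6 = 6.
Hence |(-3u + 12)/(u + 10) − (1/2)| < 42|u − 2|/(12·6) = (7/12)|u − 2|, which is < eps once |u − 2| < (12/7)eps.
Take delta = min(6, (12/7)eps). Then 0 < |u − 2| < delta forces both bounds, so |(-3u + 12)/(u + 10) − (1/2)| < eps.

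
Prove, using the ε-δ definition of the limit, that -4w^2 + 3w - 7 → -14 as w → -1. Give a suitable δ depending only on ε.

δ = min(2, ε/19)

Let ε > 0 be given. We want δ > 0 such that 0 < |w + 1| < δ implies |(-4w^2 + 3w - 7) + 14| < ε.
(-4w^2 + 3w - 7) + 14 = -4w^2 + 3w + 7 = (w + 1)(-4w + 7).
So |(-4w^2 + 3w - 7) + 14| = |w + 1|·|-4w + 7|.
Assume first that |w + 1| < 2, so |w| < 3. Then |-4w + 7| ≤ 4·3 + 7 = 19.
Hence |(-4w^2 + 3w - 7) + 14| ≤ 19|w + 1| < ε provided |w + 1| < ε/19.
Take δ = min(2, ε/19). Then 0 < |w + 1| < δ gives both |w + 1| < 2 and |w + 1| < ε/19, so |(-4w^2 + 3w - 7) + 14| < ε.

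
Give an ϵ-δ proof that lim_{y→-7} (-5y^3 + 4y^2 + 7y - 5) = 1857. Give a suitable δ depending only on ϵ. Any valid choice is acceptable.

Let ϵ > 0. We want δ > 0 such that 0 < |y + 7| < δ implies |(-5y^3 + 4y^2 + 7y - 5) − 1857| < ϵ.
(-5y^3 + 4y^2 + 7y - 5) − 1857 = -5y^3 + 4y^2 + 7y - 1862 = (y + 7)(-5y^2 + 39y - 266).
So |(-5y^3 + 4y^2 + 7y - 5) − 1857| = |y + 7|·|-5y^2 + 39y - 266|.
Require δ ≤ 1. Then |y + 7| < 1 gives |y| < 8, and by the triangle inequality |-5y^2 + 39y - 266| ≤ 5·8^2 + 39·8 + 266 = 898.
Hence |(-5y^3 + 4y^2 + 7y - 5) − 1857| ≤ 898|y + 7| < ϵ provided |y + 7| < ϵ/898.
Take δ = min(1, ϵ/898). Then 0 < |y + 7| < δ gives both |y + 7| < 1 and |y + 7| < ϵ/898, so |(-5y^3 + 4y^2 + 7y - 5) − 1857| < ϵ.

δ = min(1, ϵ/898)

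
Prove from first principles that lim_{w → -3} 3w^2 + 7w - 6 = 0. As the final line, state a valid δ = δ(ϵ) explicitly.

Let ϵ > 0. We want δ > 0 such that 0 < |w + 3| < δ implies |(3w^2 + 7w - 6)| < ϵ.
(3w^2 + 7w - 6) = 3w^2 + 7w - 6 = (w + 3)(3w - 2).
So |(3w^2 + 7w - 6)| = |w + 3|·|3w - 2|.
Require δ ≤ 2. Then |w + 3| < 2 gives |w| < 5, and by the triangle inequality |3w - 2| ≤ 3·5 + 2 = 17.
Hence |(3w^2 + 7w - 6)| ≤ 17|w + 3| < ϵ provided |w + 3| < ϵ/17.
Take δ = min(2, ϵ/17). Then 0 < |w + 3| < δ gives both |w + 3| < 2 and |w + 3| < ϵ/17, so |(3w^2 + 7w - 6)| < ϵ.

δ = min(2, ϵ/17)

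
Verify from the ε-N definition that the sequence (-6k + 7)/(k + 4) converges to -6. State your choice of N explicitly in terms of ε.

N = 31/ε

Let ε > 0 be given. For k ≥ 1, |(-6k + 7)/(k + 4) + 6| = |31|/((k + 4)) = 31/((k + 4)).
Since k + 4 ≥ k for k ≥ 1, this is ≤ 31/(k) = 31/k.
So |(-6k + 7)/(k + 4) + 6| < ε whenever k > 31/ε.
Take N = 31/ε. If k > N then |(-6k + 7)/(k + 4) + 6| ≤ 31/k < ε.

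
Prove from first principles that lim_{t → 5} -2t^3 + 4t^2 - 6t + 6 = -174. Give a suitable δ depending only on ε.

Suppose ε > 0. We want δ > 0 such that 0 < |t − 5| < δ implies |(-2t^3 + 4t^2 - 6t + 6) + 174| < ε.
(-2t^3 + 4t^2 - 6t + 6) + 174 = -2t^3 + 4t^2 - 6t + 180 = (t − 5)(-2t^2 - 6t - 36).
So |(-2t^3 + 4t^2 - 6t + 6) + 174| = |t − 5|·|-2t^2 - 6t - 36|.
Assume first that |t − 5| < 1, so |t| < 6. Then |-2t^2 - 6t - 36| ≤ 2·6^2 + 6·6 + 36 = 144.
Hence |(-2t^3 + 4t^2 - 6t + 6) + 174| ≤ 144|t − 5| < ε provided |t − 5| < ε/144.
Choosing δ = min(1, ε/144) ensures both conditions, hence |(-2t^3 + 4t^2 - 6t + 6) + 174| < ε.

δ = min(1, ε/144)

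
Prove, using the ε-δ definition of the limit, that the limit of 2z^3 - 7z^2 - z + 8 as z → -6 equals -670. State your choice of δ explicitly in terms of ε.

Fix ε > 0. We want δ > 0 such that 0 < |z + 6| < δ implies |(2z^3 - 7z^2 - z + 8) + 670| < ε.
(2z^3 - 7z^2 - z + 8) + 670 = 2z^3 - 7z^2 - z + 678 = (z + 6)(2z^2 - 19z + 113).
So |(2z^3 - 7z^2 - z + 8) + 670| = |z + 6|·|2z^2 - 19z + 113|.
Require δ ≤ 1. Then |z + 6| < 1 gives |z| < 7, and by the triangle inequality |2z^2 - 19z + 113| ≤ 2·7^2 + 19·7 + 113 = 344.
Hence |(2z^3 - 7z^2 - z + 8) + 670| ≤ 344|z + 6| < ε provided |z + 6| < ε/344.
Choosing δ = min(1, ε/344) ensures both conditions, hence |(2z^3 - 7z^2 - z + 8) + 670| < ε.

δ = min(1, ε/344)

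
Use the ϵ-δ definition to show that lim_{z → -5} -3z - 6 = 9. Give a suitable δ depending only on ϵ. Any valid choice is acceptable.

Let ϵ > 0. We need δ > 0 so that 0 < |z + 5| < δ implies |(-3z - 6) − 9| < ϵ.
|(-3z - 6) − 9| = |-3z - 15| = 3|z + 5|.
Thus it suffices that |z + 5| < ϵ/3.
Take δ = ϵ/3. If 0 < |z + 5| < δ then |(-3z - 6) − 9| = 3|z + 5| < 3·(ϵ/3) = ϵ.

δ = ϵ/3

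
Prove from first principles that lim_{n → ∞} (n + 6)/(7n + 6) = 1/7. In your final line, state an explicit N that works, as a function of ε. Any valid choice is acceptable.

Let ε > 0. For n ≥ 1, |(n + 6)/(7n + 6) − (1/7)| = |36|/(7(7n + 6)) = 36/(7(7n + 6)).
Since 7n + 6 ≥ 7n for n ≥ 1, this is ≤ 36/(7·7n) = (36/49)/n.
So |(n + 6)/(7n + 6) − (1/7)| < ε whenever n > (36/49)/ε.
Take N = (36/49)/ε. If n > N then |(n + 6)/(7n + 6) − (1/7)| ≤ (36/49)/n < ε.

N = (36/49)/ε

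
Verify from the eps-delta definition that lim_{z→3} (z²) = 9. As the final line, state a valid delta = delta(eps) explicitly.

Let eps > 0 be given. We seek delta > 0 with 0 < |z − 3| < delta ⇒ |z² − 9| < eps.
Factor: z² − 9 = (z − 3)(z + 3), so |z² − 9| = |z − 3|·|z + 3|.
Impose delta ≤ 1 so that |z| < 4; then |z + 3| ≤ 7.
Hence |z² − 9| ≤ 7|z − 3|, which is < eps once |z − 3| < eps/7.
Take delta = min(1, eps/7). If 0 < |z − 3| < delta then both bounds hold and |z² − 9| ≤ 7|z − 3| < 7·(eps/7) = eps.

delta = min(1, eps/7)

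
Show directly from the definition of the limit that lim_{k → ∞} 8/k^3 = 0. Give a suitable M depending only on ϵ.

Let ϵ > 0 be given. For k ≥ 1, |8/k^3 − 0| = 8/k^3.
8/k^3 < ϵ ⇔ k^3 > 8/ϵ ⇔ k > (8/ϵ)^{1/3}.
Take M = (8/ϵ)^{1/3}. Then k > M implies 8/k^3 < ϵ.

M = (8/ϵ)^{1/3}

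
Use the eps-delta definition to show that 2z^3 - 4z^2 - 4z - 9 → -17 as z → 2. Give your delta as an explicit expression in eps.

Fix eps > 0. We want delta > 0 such that 0 < |z − 2| < delta implies |(2z^3 - 4z^2 - 4z - 9) + 17| < eps.
(2z^3 - 4z^2 - 4z - 9) + 17 = 2z^3 - 4z^2 - 4z + 8 = (z − 2)(2z^2 - 4).
So |(2z^3 - 4z^2 - 4z - 9) + 17| = |z − 2|·|2z^2 - 4|.
Require delta ≤ 1. Then |z − 2| < 1 gives |z| < 3, and by the triangle inequality |2z^2 - 4| ≤ 2·3^2 + 4 = 22.
Hence |(2z^3 - 4z^2 - 4z - 9) + 17| ≤ 22|z − 2| < eps provided |z − 2| < eps/22.
Take delta = min(1, eps/22). Then 0 < |z − 2| < delta gives both |z − 2| < 1 and |z − 2| < eps/22, so |(2z^3 - 4z^2 - 4z - 9) + 17| < eps.

delta = min(1, eps/22)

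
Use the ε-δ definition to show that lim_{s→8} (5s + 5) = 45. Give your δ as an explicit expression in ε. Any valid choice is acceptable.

Fix ε > 0. We need δ > 0 so that 0 < |s − 8| < δ implies |(5s + 5) − 45| < ε.
Since (5s + 5) − 45 = 5(s − 8), we have |(5s + 5) − 45| = 5|s − 8|.
Thus it suffices that |s − 8| < ε/5.
Choosing δ = ε/5 gives |(5s + 5) − 45| = 5|s − 8| < ε whenever |s − 8| < δ.

δ = ε/5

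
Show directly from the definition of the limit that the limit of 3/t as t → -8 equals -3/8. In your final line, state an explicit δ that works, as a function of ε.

δ = min(4, (32/3)ε)

Let ε > 0 be given. We seek δ > 0 such that 0 < |t + 8| < δ implies |3/t + 3/8| < ε.
|3/t + 3/8| = 3·|-8 − t|/(8·|t|) = 3|t + 8|/(8|t|).
Restrict δ ≤ 4. Then |t + 8| < 4 gives |t| > 4, so 8|t| > 32.
Then |3/t + 3/8| < 3|t + 8|/32, which is < ε when |t + 8| < (32/3)ε.
Take δ = min(4, (32/3)ε). Then 0 < |t + 8| < δ gives both |t + 8| < 4 and |t + 8| < (32/3)ε, so |3/t + 3/8| < ε.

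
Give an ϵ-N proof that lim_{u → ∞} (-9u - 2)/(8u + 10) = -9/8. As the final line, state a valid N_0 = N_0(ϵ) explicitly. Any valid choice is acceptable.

Let ϵ > 0. We seek N_0 > 0 such that u > N_0 implies |(-9u - 2)/(8u + 10) + 9/8| < ϵ.
(-9u - 2)/(8u + 10) + 9/8 = (8(-9u - 2) − (-9)(8u + 10)) / (8(8u + 10)) = 74/(8(8u + 10)).
For u > 0 we have 8u + 10 > 8u, so |(-9u - 2)/(8u + 10) + 9/8| = 74/(8(8u + 10)) < 74/(8·8u) = (37/32)/u.
Thus |(-9u - 2)/(8u + 10) + 9/8| < ϵ whenever u > (37/32)/ϵ.
Take N_0 = (37/32)/ϵ. If u > N_0 then |(-9u - 2)/(8u + 10) + 9/8| < (37/32)/u < ϵ.

N_0 = (37/32)/ϵ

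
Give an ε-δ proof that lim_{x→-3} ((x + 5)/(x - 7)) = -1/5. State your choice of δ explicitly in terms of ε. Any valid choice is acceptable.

δ = min(5, (25/6)ε)

Let ε > 0. We want δ > 0 with 0 < |x + 3| < δ ⇒ |(x + 5)/(x - 7) + 1/5| < ε.
Combining over a common denominator, (x + 5)/(x - 7) + 1/5 = [(x + 5)·(-10) − 2·(x - 7)] / [(-10)·(x - 7)] = -12(x + 3) / ((-10)(x - 7)).
So |(x + 5)/(x - 7) + 1/5| = 12|x + 3| / (10·|x − 7|).
Restrict δ ≤ 5. Then |x + 3| < 5 gives |x − 7| = |(x + 3) + (-10)| ≥ 10 − 5 = 5.
Hence |(x + 5)/(x - 7) + 1/5| < 12|x + 3|/(10·5) = (6/25)|x + 3|, which is < ε once |x + 3| < (25/6)ε.
Take δ = min(5, (25/6)ε). Then 0 < |x + 3| < δ forces both bounds, so |(x + 5)/(x - 7) + 1/5| < ε.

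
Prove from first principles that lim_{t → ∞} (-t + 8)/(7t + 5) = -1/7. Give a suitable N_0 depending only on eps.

N_0 = (61/49)/eps

Suppose eps > 0. We seek N_0 > 0 such that t > N_0 implies |(-t + 8)/(7t + 5) + 1/7| < eps.
(-t + 8)/(7t + 5) + 1/7 = (7(-t + 8) − (-1)(7t + 5)) / (7(7t + 5)) = 61/(7(7t + 5)).
For t > 0 we have 7t + 5 > 7t, so |(-t + 8)/(7t + 5) + 1/7| = 61/(7(7t + 5)) < 61/(7·7t) = (61/49)/t.
Thus |(-t + 8)/(7t + 5) + 1/7| < eps whenever t > (61/49)/eps.
Take N_0 = (61/49)/eps. If t > N_0 then |(-t + 8)/(7t + 5) + 1/7| < (61/49)/t < eps.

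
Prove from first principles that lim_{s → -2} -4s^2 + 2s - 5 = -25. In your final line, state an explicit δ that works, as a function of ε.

δ = min(1, ε/22)

Fix ε > 0. We want δ > 0 such that 0 < |s + 2| < δ implies |(-4s^2 + 2s - 5) + 25| < ε.
(-4s^2 + 2s - 5) + 25 = -4s^2 + 2s + 20 = (s + 2)(-4s + 10).
So |(-4s^2 + 2s - 5) + 25| = |s + 2|·|-4s + 10|.
Assume first that |s + 2| < 1, so |s| < 3. Then |-4s + 10| ≤ 4·3 + 10 = 22.
Hence |(-4s^2 + 2s - 5) + 25| ≤ 22|s + 2| < ε provided |s + 2| < ε/22.
Choosing δ = min(1, ε/22) ensures both conditions, hence |(-4s^2 + 2s - 5) + 25| < ε.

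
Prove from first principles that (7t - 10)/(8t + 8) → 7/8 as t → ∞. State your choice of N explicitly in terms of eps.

N = (17/8)/eps

Suppose eps > 0. We seek N > 0 such that t > N implies |(7t - 10)/(8t + 8) − (7/8)| < eps.
(7t - 10)/(8t + 8) − (7/8) = (8(7t - 10) − 7(8t + 8)) / (8(8t + 8)) = -136/(8(8t + 8)).
For t > 0 we have 8t + 8 > 8t, so |(7t - 10)/(8t + 8) − (7/8)| = 136/(8(8t + 8)) < 136/(8·8t) = (17/8)/t.
Thus |(7t - 10)/(8t + 8) − (7/8)| < eps whenever t > (17/8)/eps.
Take N = (17/8)/eps. If t > N then |(7t - 10)/(8t + 8) − (7/8)| < (17/8)/t < eps.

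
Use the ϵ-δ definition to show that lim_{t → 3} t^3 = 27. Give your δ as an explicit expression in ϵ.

Fix ϵ > 0. We seek δ > 0 with 0 < |t − 3| < δ ⇒ |t^3 − 27| < ϵ.
Factor: t^3 − 27 = (t − 3)(t^2 + 3t + 9), so |t^3 − 27| = |t − 3|·|t^2 + 3t + 9|.
Impose δ ≤ 1 so that |t| < 4; then |t^2 + 3t + 9| ≤ 37.
Hence |t^3 − 27| ≤ 37|t − 3|, which is < ϵ once |t − 3| < ϵ/37.
Take δ = min(1, ϵ/37). If 0 < |t − 3| < δ then both bounds hold and |t^3 − 27| ≤ 37|t − 3| < 37·(ϵ/37) = ϵ.

δ = min(1, ϵ/37)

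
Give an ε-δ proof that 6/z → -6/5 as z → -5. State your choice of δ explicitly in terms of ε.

δ = min(5/2, (25/12)ε)

Suppose ε > 0. We seek δ > 0 such that 0 < |z + 5| < δ implies |6/z + 6/5| < ε.
|6/z + 6/5| = 6·|-5 − z|/(5·|z|) = 6|z + 5|/(5|z|).
Restrict δ ≤ 5/2. Then |z + 5| < 5/2 gives |z| > 5/2, so 5|z| > 25/2.
Then |6/z + 6/5| < 6|z + 5|/(25/2), which is < ε when |z + 5| < (25/12)ε.
Take δ = min(5/2, (25/12)ε). Then 0 < |z + 5| < δ gives both |z + 5| < 5/2 and |z + 5| < (25/12)ε, so |6/z + 6/5| < ε.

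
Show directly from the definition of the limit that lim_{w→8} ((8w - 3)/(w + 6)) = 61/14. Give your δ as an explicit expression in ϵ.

Fix ϵ > 0. We want δ > 0 with 0 < |w − 8| < δ ⇒ |(8w - 3)/(w + 6) − (61/14)| < ϵ.
Combining over a common denominator, (8w - 3)/(w + 6) − (61/14) = [(8w - 3)·14 − 61·(w + 6)] / [14·(w + 6)] = 51(w − 8) / (14(w + 6)).
So |(8w - 3)/(w + 6) − (61/14)| = 51|w − 8| / (14·|w + 6|).
Restrict δ ≤ 7. Then |w − 8| < 7 gives |w + 6| = |(w − 8) + 14| ≥ 14 − 7 = 7.
Hence |(8w - 3)/(w + 6) − (61/14)| < 51|w − 8|/(14·7) = (51/98)|w − 8|, which is < ϵ once |w − 8| < (98/51)ϵ.
Take δ = min(7, (98/51)ϵ). Then 0 < |w − 8| < δ forces both bounds, so |(8w - 3)/(w + 6) − (61/14)| < ϵ.

δ = min(7, (98/51)ϵ)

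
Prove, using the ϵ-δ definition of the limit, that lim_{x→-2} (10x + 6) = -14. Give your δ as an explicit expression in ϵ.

δ = ϵ/10

Let ϵ > 0 be given. We need δ > 0 so that 0 < |x + 2| < δ implies |(10x + 6) + 14| < ϵ.
Since (10x + 6) + 14 = 10(x + 2), we have |(10x + 6) + 14| = 10|x + 2|.
Thus it suffices that |x + 2| < ϵ/10.
Choosing δ = ϵ/10 gives |(10x + 6) + 14| = 10|x + 2| < ϵ whenever |x + 2| < δ.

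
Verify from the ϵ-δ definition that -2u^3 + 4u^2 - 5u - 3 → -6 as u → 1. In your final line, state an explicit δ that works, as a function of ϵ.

δ = min(2, ϵ/27)

Fix ϵ > 0. We want δ > 0 such that 0 < |u − 1| < δ implies |(-2u^3 + 4u^2 - 5u - 3) + 6| < ϵ.
(-2u^3 + 4u^2 - 5u - 3) + 6 = -2u^3 + 4u^2 - 5u + 3 = (u − 1)(-2u^2 + 2u - 3).
So |(-2u^3 + 4u^2 - 5u - 3) + 6| = |u − 1|·|-2u^2 + 2u - 3|.
Require δ ≤ 2. Then |u − 1| < 2 gives |u| < 3, and by the triangle inequality |-2u^2 + 2u - 3| ≤ 2·3^2 + 2·3 + 3 = 27.
Hence |(-2u^3 + 4u^2 - 5u - 3) + 6| ≤ 27|u − 1| < ϵ provided |u − 1| < ϵ/27.
Take δ = min(2, ϵ/27). Then 0 < |u − 1| < δ gives both |u − 1| < 2 and |u − 1| < ϵ/27, so |(-2u^3 + 4u^2 - 5u - 3) + 6| < ϵ.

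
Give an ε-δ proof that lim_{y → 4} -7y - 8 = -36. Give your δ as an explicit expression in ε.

δ = ε/7

Let ε > 0 be given. We need δ > 0 so that 0 < |y − 4| < δ implies |(-7y - 8) + 36| < ε.
Since (-7y - 8) + 36 = -7(y − 4), we have |(-7y - 8) + 36| = 7|y − 4|.
Thus it suffices that |y − 4| < ε/7.
Choosing δ = ε/7 gives |(-7y - 8) + 36| = 7|y − 4| < ε whenever |y − 4| < δ.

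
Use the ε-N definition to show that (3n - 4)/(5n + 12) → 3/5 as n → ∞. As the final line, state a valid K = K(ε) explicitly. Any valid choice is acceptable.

Fix ε > 0. For n ≥ 1, |(3n - 4)/(5n + 12) − (3/5)| = |-56|/(5(5n + 12)) = 56/(5(5n + 12)).
Since 5n + 12 ≥ 5n for n ≥ 1, this is ≤ 56/(5·5n) = (56/25)/n.
So |(3n - 4)/(5n + 12) − (3/5)| < ε whenever n > (56/25)/ε.
Take K = (56/25)/ε. If n > K then |(3n - 4)/(5n + 12) − (3/5)| ≤ (56/25)/n < ε.

K = (56/25)/ε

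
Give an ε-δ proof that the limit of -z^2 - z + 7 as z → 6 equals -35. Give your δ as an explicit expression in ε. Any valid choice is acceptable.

δ = min(1, ε/14)

Suppose ε > 0. We want δ > 0 such that 0 < |z − 6| < δ implies |(-z^2 - z + 7) + 35| < ε.
(-z^2 - z + 7) + 35 = -z^2 - z + 42 = (z − 6)(-z - 7).
So |(-z^2 - z + 7) + 35| = |z − 6|·|-z - 7|.
Require δ ≤ 1. Then |z − 6| < 1 gives |z| < 7, and by the triangle inequality |-z - 7| ≤ 7 + 7 = 14.
Hence |(-z^2 - z + 7) + 35| ≤ 14|z − 6| < ε provided |z − 6| < ε/14.
Take δ = min(1, ε/14). Then 0 < |z − 6| < δ gives both |z − 6| < 1 and |z − 6| < ε/14, so |(-z^2 - z + 7) + 35| < ε.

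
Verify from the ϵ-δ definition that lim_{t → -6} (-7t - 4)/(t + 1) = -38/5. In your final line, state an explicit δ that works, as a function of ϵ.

Let ϵ > 0 be given. We want δ > 0 with 0 < |t + 6| < δ ⇒ |(-7t - 4)/(t + 1) + 38/5| < ϵ.
Combining over a common denominator, (-7t - 4)/(t + 1) + 38/5 = [(-7t - 4)·(-5) − 38·(t + 1)] / [(-5)·(t + 1)] = -3(t + 6) / ((-5)(t + 1)).
So |(-7t - 4)/(t + 1) + 38/5| = 3|t + 6| / (5·|t + 1|).
Restrict δ ≤ 5/2. Then |t + 6| < 5/2 gives |t + 1| = |(t + 6) + (-5)| ≥ 5 − 5/2 = 5/2.
Hence |(-7t - 4)/(t + 1) + 38/5| < 3|t + 6|/(5·(5/2)) = (6/25)|t + 6|, which is < ϵ once |t + 6| < (25/6)ϵ.
Take δ = min(5/2, (25/6)ϵ). Then 0 < |t + 6| < δ forces both bounds, so |(-7t - 4)/(t + 1) + 38/5| < ϵ.

δ = min(5/2, (25/6)ϵ)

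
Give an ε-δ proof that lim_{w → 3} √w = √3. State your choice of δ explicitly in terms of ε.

δ = min(3, √3·ε)

Fix ε > 0. We want δ > 0 such that 0 < |w − 3| < δ implies |√w − √3| < ε.
Multiplying by the conjugate, |√w − √3| = |w − 3|/(√w + √3).
Restrict δ ≤ 3 so that |w − 3| < 3 forces w > 0, and then √w + √3 > √3.
Hence |√w − √3| < |w − 3|/√3, which is < ε once |w − 3| < √3·ε.
Take δ = min(3, √3·ε). If 0 < |w − 3| < δ then w > 0 and |√w − √3| < |w − 3|/√3 < ε.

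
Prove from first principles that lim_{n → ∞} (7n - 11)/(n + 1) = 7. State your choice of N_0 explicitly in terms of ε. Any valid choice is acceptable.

N_0 = 18/ε

Let ε > 0. For n ≥ 1, |(7n - 11)/(n + 1) − 7| = |-18|/((n + 1)) = 18/((n + 1)).
Since n + 1 ≥ n for n ≥ 1, this is ≤ 18/(n) = 18/n.
So |(7n - 11)/(n + 1) − 7| < ε whenever n > 18/ε.
Take N_0 = 18/ε. If n > N_0 then |(7n - 11)/(n + 1) − 7| ≤ 18/n < ε.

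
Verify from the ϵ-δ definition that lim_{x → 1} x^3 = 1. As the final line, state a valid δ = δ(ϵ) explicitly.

Suppose ϵ > 0. We seek δ > 0 with 0 < |x − 1| < δ ⇒ |x^3 − 1| < ϵ.
Factor: x^3 − 1 = (x − 1)(x^2 + x + 1), so |x^3 − 1| = |x − 1|·|x^2 + x + 1|.
Impose δ ≤ 1 so that |x| < 2; then |x^2 + x + 1| ≤ 7.
Hence |x^3 − 1| ≤ 7|x − 1|, which is < ϵ once |x − 1| < ϵ/7.
Take δ = min(1, ϵ/7). If 0 < |x − 1| < δ then both bounds hold and |x^3 − 1| ≤ 7|x − 1| < 7·(ϵ/7) = ϵ.

δ = min(1, ϵ/7)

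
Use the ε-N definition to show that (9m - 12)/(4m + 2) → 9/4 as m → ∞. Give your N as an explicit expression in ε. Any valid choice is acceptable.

Suppose ε > 0. For m ≥ 1, |(9m - 12)/(4m + 2) − (9/4)| = |-66|/(4(4m + 2)) = 66/(4(4m + 2)).
Since 4m + 2 ≥ 4m for m ≥ 1, this is ≤ 66/(4·4m) = (33/8)/m.
So |(9m - 12)/(4m + 2) − (9/4)| < ε whenever m > (33/8)/ε.
Take N = (33/8)/ε. If m > N then |(9m - 12)/(4m + 2) − (9/4)| ≤ (33/8)/m < ε.

N = (33/8)/ε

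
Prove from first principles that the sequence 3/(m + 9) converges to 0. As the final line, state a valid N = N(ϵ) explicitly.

Let ϵ > 0. For m ≥ 1, |3/(m + 9) − 0| = 3/(m + 9) ≤ 3/m.
We need 3/m < ϵ, i.e. m > 3/ϵ.
Take N = 3/ϵ. If m > N then |3/(m + 9)| ≤ 3/m < ϵ.

N = 3/ϵ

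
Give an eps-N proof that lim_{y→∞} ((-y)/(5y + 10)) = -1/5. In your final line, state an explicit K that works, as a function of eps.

K = (2/5)/eps

Fix eps > 0. We seek K > 0 such that y > K implies |(-y)/(5y + 10) + 1/5| < eps.
(-y)/(5y + 10) + 1/5 = (5(-y) − (-1)(5y + 10)) / (5(5y + 10)) = 10/(5(5y + 10)).
For y > 0 we have 5y + 10 > 5y, so |(-y)/(5y + 10) + 1/5| = 10/(5(5y + 10)) < 10/(5·5y) = (2/5)/y.
Thus |(-y)/(5y + 10) + 1/5| < eps whenever y > (2/5)/eps.
Take K = (2/5)/eps. If y > K then |(-y)/(5y + 10) + 1/5| < (2/5)/y < eps.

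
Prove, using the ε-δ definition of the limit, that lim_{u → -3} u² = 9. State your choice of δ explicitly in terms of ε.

Let ε > 0 be given. We seek δ > 0 with 0 < |u + 3| < δ ⇒ |u² − 9| < ε.
Factor: u² − 9 = (u + 3)(u - 3), so |u² − 9| = |u + 3|·|u - 3|.
Restrict δ ≤ 1. Then |u + 3| < 1 gives |u| < 4, so by the triangle inequality |u - 3| ≤ 4 + 3 = 7.
Hence |u² − 9| ≤ 7|u + 3|, which is < ε once |u + 3| < ε/7.
Take δ = min(1, ε/7). If 0 < |u + 3| < δ then both bounds hold and |u² − 9| ≤ 7|u + 3| < 7·(ε/7) = ε.

δ = min(1, ε/7)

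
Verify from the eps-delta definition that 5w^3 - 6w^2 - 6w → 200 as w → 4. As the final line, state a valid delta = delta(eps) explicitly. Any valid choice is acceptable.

delta = min(1, eps/245)

Fix eps > 0. We want delta > 0 such that 0 < |w − 4| < delta implies |(5w^3 - 6w^2 - 6w) − 200| < eps.
(5w^3 - 6w^2 - 6w) − 200 = 5w^3 - 6w^2 - 6w - 200 = (w − 4)(5w^2 + 14w + 50).
So |(5w^3 - 6w^2 - 6w) − 200| = |w − 4|·|5w^2 + 14w + 50|.
Assume first that |w − 4| < 1, so |w| < 5. Then |5w^2 + 14w + 50| ≤ 5·5^2 + 14·5 + 50 = 245.
Hence |(5w^3 - 6w^2 - 6w) − 200| ≤ 245|w − 4| < eps provided |w − 4| < eps/245.
Choosing delta = min(1, eps/245) ensures both conditions, hence |(5w^3 - 6w^2 - 6w) − 200| < eps.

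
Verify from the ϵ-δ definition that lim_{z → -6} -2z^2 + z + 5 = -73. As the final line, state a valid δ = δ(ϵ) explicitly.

Let ϵ > 0. We want δ > 0 such that 0 < |z + 6| < δ implies |(-2z^2 + z + 5) + 73| < ϵ.
(-2z^2 + z + 5) + 73 = -2z^2 + z + 78 = (z + 6)(-2z + 13).
So |(-2z^2 + z + 5) + 73| = |z + 6|·|-2z + 13|.
Assume first that |z + 6| < 2, so |z| < 8. Then |-2z + 13| ≤ 2·8 + 13 = 29.
Hence |(-2z^2 + z + 5) + 73| ≤ 29|z + 6| < ϵ provided |z + 6| < ϵ/29.
Take δ = min(2, ϵ/29). Then 0 < |z + 6| < δ gives both |z + 6| < 2 and |z + 6| < ϵ/29, so |(-2z^2 + z + 5) + 73| < ϵ.

δ = min(2, ϵ/29)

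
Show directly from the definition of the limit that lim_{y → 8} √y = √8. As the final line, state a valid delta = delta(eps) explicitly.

Let eps > 0 be given. We want delta > 0 such that 0 < |y − 8| < delta implies |√y − √8| < eps.
Multiplying by the conjugate, |√y − √8| = |y − 8|/(√y + √8).
Restrict delta ≤ 8 so that |y − 8| < 8 forces y > 0, and then √y + √8 > √8.
Hence |√y − √8| < |y − 8|/√8, which is < eps once |y − 8| < √8·eps.
Take delta = min(8, √8·eps). If 0 < |y − 8| < delta then y > 0 and |√y − √8| < |y − 8|/√8 < eps.

delta = min(8, √8·eps)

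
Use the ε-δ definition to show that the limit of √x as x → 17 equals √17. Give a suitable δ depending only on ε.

Let ε > 0 be given. We want δ > 0 such that 0 < |x − 17| < δ implies |√x − √17| < ε.
Multiplying by the conjugate, |√x − √17| = |x − 17|/(√x + √17).
Restrict δ ≤ 17 so that |x − 17| < 17 forces x > 0, and then √x + √17 > √17.
Hence |√x − √17| < |x − 17|/√17, which is < ε once |x − 17| < √17·ε.
Take δ = min(17, √17·ε). If 0 < |x − 17| < δ then x > 0 and |√x − √17| < |x − 17|/√17 < ε.

δ = min(17, √17·ε)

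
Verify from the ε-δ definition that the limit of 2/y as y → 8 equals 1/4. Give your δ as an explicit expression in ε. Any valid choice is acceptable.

δ = min(4, 16ε)

Suppose ε > 0. We seek δ > 0 such that 0 < |y − 8| < δ implies |2/y − (1/4)| < ε.
|2/y − (1/4)| = 2·|8 − y|/(8·|y|) = 2|y − 8|/(8|y|).
Restrict δ ≤ 4. Then |y − 8| < 4 gives |y| > 4, so 8|y| > 32.
Then |2/y − (1/4)| < 2|y − 8|/32, which is < ε when |y − 8| < 16ε.
Take δ = min(4, 16ε). Then 0 < |y − 8| < δ gives both |y − 8| < 4 and |y − 8| < 16ε, so |2/y − (1/4)| < ε.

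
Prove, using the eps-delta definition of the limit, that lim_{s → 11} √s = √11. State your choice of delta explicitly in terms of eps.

Suppose eps > 0. We want delta > 0 such that 0 < |s − 11| < delta implies |√s − √11| < eps.
Multiplying by the conjugate, |√s − √11| = |s − 11|/(√s + √11).
Restrict delta ≤ 11 so that |s − 11| < 11 forces s > 0, and then √s + √11 > √11.
Hence |√s − √11| < |s − 11|/√11, which is < eps once |s − 11| < √11·eps.
Take delta = min(11, √11·eps). If 0 < |s − 11| < delta then s > 0 and |√s − √11| < |s − 11|/√11 < eps.

delta = min(11, √11·eps)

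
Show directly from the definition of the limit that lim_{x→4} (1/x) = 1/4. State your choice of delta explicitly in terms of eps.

delta = min(2, 8eps)

Fix eps > 0. We seek delta > 0 such that 0 < |x − 4| < delta implies |1/x − (1/4)| < eps.
|1/x − (1/4)| = |4 − x|/(4·|x|) = |x − 4|/(4|x|).
Restrict delta ≤ 2. Then |x − 4| < 2 gives |x| > 2, so 4|x| > 8.
Then |1/x − (1/4)| < |x − 4|/8, which is < eps when |x − 4| < 8eps.
Take delta = min(2, 8eps). Then 0 < |x − 4| < delta gives both |x − 4| < 2 and |x − 4| < 8eps, so |1/x − (1/4)| < eps.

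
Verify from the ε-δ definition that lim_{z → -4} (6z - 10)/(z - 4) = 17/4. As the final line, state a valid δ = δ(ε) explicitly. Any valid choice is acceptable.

Let ε > 0. We want δ > 0 with 0 < |z + 4| < δ ⇒ |(6z - 10)/(z - 4) − (17/4)| < ε.
Combining over a common denominator, (6z - 10)/(z - 4) − (17/4) = [(6z - 10)·(-8) − (-34)·(z - 4)] / [(-8)·(z - 4)] = -14(z + 4) / ((-8)(z - 4)).
So |(6z - 10)/(z - 4) − (17/4)| = 14|z + 4| / (8·|z − 4|).
Require δ ≤ 4, so |z − 4| ≥ |-8| − |z + 4| > 8 − 4 = 4.
Hence |(6z - 10)/(z - 4) − (17/4)| < 14|z + 4|/(8·4) = (7/16)|z + 4|, which is < ε once |z + 4| < (16/7)ε.
Take δ = min(4, (16/7)ε). Then 0 < |z + 4| < δ forces both bounds, so |(6z - 10)/(z - 4) − (17/4)| < ε.

δ = min(4, (16/7)ε)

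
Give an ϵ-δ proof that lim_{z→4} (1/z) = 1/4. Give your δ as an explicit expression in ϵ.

Fix ϵ > 0. We seek δ > 0 such that 0 < |z − 4| < δ implies |1/z − (1/4)| < ϵ.
|1/z − (1/4)| = |4 − z|/(4·|z|) = |z − 4|/(4|z|).
Require δ ≤ 2 so that |z| > 4 − 2 = 2, hence 4|z| > 8.
Then |1/z − (1/4)| < |z − 4|/8, which is < ϵ when |z − 4| < 8ϵ.
Take δ = min(2, 8ϵ). Then 0 < |z − 4| < δ gives both |z − 4| < 2 and |z − 4| < 8ϵ, so |1/z − (1/4)| < ϵ.

δ = min(2, 8ϵ)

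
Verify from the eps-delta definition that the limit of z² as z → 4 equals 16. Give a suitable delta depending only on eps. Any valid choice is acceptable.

Fix eps > 0. We seek delta > 0 with 0 < |z − 4| < delta ⇒ |z² − 16| < eps.
Factor: z² − 16 = (z − 4)(z + 4), so |z² − 16| = |z − 4|·|z + 4|.
Restrict delta ≤ 1. Then |z − 4| < 1 gives |z| < 5, so by the triangle inequality |z + 4| ≤ 5 + 4 = 9.
Hence |z² − 16| ≤ 9|z − 4|, which is < eps once |z − 4| < eps/9.
Take delta = min(1, eps/9). If 0 < |z − 4| < delta then both bounds hold and |z² − 16| ≤ 9|z − 4| < 9·(eps/9) = eps.

delta = min(1, eps/9)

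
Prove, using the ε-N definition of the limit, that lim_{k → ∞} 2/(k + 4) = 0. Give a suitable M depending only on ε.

Fix ε > 0. For k ≥ 1, |2/(k + 4) − 0| = 2/(k + 4) ≤ 2/k.
We need 2/k < ε, i.e. k > 2/ε.
Take M = 2/ε. If k > M then |2/(k + 4)| ≤ 2/k < ε.

M = 2/ε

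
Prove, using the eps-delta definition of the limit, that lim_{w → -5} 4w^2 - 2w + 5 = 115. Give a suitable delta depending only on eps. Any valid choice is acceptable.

Let eps > 0. We want delta > 0 such that 0 < |w + 5| < delta implies |(4w^2 - 2w + 5) − 115| < eps.
(4w^2 - 2w + 5) − 115 = 4w^2 - 2w - 110 = (w + 5)(4w - 22).
So |(4w^2 - 2w + 5) − 115| = |w + 5|·|4w - 22|.
Assume first that |w + 5| < 1, so |w| < 6. Then |4w - 22| ≤ 4·6 + 22 = 46.
Hence |(4w^2 - 2w + 5) − 115| ≤ 46|w + 5| < eps provided |w + 5| < eps/46.
Choosing delta = min(1, eps/46) ensures both conditions, hence |(4w^2 - 2w + 5) − 115| < eps.

delta = min(1, eps/46)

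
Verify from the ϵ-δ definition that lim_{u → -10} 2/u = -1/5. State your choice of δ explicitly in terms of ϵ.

Let ϵ > 0. We seek δ > 0 such that 0 < |u + 10| < δ implies |2/u + 1/5| < ϵ.
|2/u + 1/5| = 2·|-10 − u|/(10·|u|) = 2|u + 10|/(10|u|).
Restrict δ ≤ 5. Then |u + 10| < 5 gives |u| > 5, so 10|u| > 50.
Then |2/u + 1/5| < 2|u + 10|/50, which is < ϵ when |u + 10| < 25ϵ.
Take δ = min(5, 25ϵ). Then 0 < |u + 10| < δ gives both |u + 10| < 5 and |u + 10| < 25ϵ, so |2/u + 1/5| < ϵ.

δ = min(5, 25ϵ)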